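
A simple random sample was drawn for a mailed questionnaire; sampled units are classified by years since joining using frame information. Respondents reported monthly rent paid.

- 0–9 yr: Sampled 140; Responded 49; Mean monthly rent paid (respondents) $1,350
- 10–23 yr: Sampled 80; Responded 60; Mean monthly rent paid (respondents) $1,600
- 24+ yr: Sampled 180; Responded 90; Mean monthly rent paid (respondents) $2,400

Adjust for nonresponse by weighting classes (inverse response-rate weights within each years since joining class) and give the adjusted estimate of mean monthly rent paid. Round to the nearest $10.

$1,870

Class response rates: 0–9 yr 49/140 = 35%, 10–23 yr 60/80 = 75%, 24+ yr 90/180 = 50%.
Inverse-response-rate weighting restores each class to its sampled count, so class totals weight by n_sampled:
  0–9 yr: 140 × 1350 = 189,000
  10–23 yr: 80 × 1600 = 128,000
  24+ yr: 180 × 2400 = 432,000
Adjusted estimate = 749,000 / 400 = 1872.5 → $1,870.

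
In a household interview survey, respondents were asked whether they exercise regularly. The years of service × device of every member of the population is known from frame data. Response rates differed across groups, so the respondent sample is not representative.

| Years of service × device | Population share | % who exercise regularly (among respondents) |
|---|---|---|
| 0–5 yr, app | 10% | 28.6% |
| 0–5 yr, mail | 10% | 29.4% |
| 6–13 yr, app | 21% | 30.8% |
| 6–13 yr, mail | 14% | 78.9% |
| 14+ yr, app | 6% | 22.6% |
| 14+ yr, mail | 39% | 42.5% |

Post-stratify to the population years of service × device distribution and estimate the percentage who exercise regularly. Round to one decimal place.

Each cell contributes population-share × respondent value:
  0–5 yr, app: 0.1 × 28.6 = 2.86
  0–5 yr, mail: 0.1 × 29.4 = 2.94
  6–13 yr, app: 0.21 × 30.8 = 6.468
  6–13 yr, mail: 0.14 × 78.9 = 11.046
  14+ yr, app: 0.06 × 22.6 = 1.356
  14+ yr, mail: 0.39 × 42.5 = 16.575
Post-stratified estimate = 41.245 → 41.2%.

41.2%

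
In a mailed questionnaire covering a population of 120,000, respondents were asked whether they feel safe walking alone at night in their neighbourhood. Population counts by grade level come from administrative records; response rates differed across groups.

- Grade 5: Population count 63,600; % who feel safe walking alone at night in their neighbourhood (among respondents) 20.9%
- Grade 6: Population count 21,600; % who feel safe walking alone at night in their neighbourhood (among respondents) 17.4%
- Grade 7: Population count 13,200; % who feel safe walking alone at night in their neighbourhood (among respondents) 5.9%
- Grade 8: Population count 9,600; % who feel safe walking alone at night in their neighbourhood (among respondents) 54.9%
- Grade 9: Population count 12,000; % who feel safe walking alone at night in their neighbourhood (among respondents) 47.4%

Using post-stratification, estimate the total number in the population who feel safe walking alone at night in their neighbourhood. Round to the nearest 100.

28,800

Estimated count per cell = population count × respondent percentage:
  Grade 5: 63,600 × 20.9% = 13292.4
  Grade 6: 21,600 × 17.4% = 3758.4
  Grade 7: 13,200 × 5.9% = 778.8
  Grade 8: 9,600 × 54.9% = 5270.4
  Grade 9: 12,000 × 47.4% = 5688
Estimated total = 28,788 → 28,800.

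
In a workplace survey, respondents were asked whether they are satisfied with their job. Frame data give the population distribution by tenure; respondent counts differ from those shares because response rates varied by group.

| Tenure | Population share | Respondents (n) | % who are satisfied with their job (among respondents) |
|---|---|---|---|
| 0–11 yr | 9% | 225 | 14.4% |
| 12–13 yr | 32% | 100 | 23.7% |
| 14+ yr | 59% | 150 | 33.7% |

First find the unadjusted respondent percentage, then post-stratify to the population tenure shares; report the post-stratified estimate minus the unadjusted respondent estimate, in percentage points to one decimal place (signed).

Naive respondent-only estimate (weights = respondent counts):
  (225/475)×14.4 + (100/475)×23.7 + (150/475)×33.7 = 22.4526%
Post-stratified estimate weights by population shares:
  0.09×14.4 + 0.32×23.7 + 0.59×33.7 = 28.763%
Difference = 28.763 − 22.4526 = 6.3104 pp.

+6.3 percentage points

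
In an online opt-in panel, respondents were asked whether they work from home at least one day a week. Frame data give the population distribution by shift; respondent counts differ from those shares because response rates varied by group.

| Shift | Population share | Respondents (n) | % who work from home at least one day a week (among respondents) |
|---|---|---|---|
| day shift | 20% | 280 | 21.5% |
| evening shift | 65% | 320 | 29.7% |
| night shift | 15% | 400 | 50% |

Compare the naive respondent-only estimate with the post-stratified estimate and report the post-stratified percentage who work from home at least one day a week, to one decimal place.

31.1%

Without adjustment, the pooled respondent share is:
  (280/1000)×21.5 + (320/1000)×29.7 + (400/1000)×50 = 35.524%
Post-stratifying to population shares instead:
  0.2×21.5 + 0.65×29.7 + 0.15×50 = 31.105%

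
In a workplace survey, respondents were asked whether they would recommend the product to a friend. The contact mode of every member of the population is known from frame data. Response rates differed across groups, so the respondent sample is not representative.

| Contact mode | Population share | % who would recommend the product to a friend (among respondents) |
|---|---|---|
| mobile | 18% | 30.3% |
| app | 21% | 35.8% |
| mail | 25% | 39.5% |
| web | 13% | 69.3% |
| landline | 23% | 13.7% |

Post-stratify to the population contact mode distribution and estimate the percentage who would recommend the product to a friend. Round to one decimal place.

35.0%

Post-stratification weights by population share, not respondent share:
  mobile: 0.18 × 30.3 = 5.454
  app: 0.21 × 35.8 = 7.518
  mail: 0.25 × 39.5 = 9.875
  web: 0.13 × 69.3 = 9.009
  landline: 0.23 × 13.7 = 3.151
Post-stratified estimate = 35.007 → 35.0%.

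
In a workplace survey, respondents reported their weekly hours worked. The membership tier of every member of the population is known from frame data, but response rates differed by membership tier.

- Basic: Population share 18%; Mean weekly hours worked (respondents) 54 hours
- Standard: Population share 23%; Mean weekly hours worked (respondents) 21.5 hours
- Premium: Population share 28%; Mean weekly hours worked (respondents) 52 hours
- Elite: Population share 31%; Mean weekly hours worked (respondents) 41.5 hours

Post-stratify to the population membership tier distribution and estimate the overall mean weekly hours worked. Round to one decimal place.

42.1

Weight each group's respondent value by its population share:
  Basic: 0.18 × 54 = 9.72
  Standard: 0.23 × 21.5 = 4.945
  Premium: 0.28 × 52 = 14.56
  Elite: 0.31 × 41.5 = 12.865
Post-stratified estimate = 42.09 → 42.1.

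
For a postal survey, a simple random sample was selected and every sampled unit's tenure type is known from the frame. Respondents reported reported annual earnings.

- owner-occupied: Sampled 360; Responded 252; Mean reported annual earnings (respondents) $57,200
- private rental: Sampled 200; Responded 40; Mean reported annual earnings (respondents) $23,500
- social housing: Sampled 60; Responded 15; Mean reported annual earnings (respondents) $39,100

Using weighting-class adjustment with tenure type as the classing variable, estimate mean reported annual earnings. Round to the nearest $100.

Class response rates: owner-occupied 252/360 = 70%, private rental 40/200 = 20%, social housing 15/60 = 25%.
Inverse-response-rate weighting restores each class to its sampled count, so class totals weight by n_sampled:
  owner-occupied: 360 × 57,200 = 20,592,000
  private rental: 200 × 23,500 = 4,700,000
  social housing: 60 × 39,100 = 2,346,000
Adjusted estimate = 27,638,000 / 620 = 44577.4 → $44,600.

$44,600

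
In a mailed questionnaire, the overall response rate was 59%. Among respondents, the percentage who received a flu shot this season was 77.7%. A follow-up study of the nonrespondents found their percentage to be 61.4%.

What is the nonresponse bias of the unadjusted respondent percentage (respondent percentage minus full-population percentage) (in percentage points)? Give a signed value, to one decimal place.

Nonresponse fraction = 1 − 0.59 = 0.41.
Bias = (nonresponse fraction) × (respondent percentage − nonrespondent percentage)
     = 0.41 × (77.7 − 61.4) = 0.41 × 16.3 = 6.683.

+6.7 percentage points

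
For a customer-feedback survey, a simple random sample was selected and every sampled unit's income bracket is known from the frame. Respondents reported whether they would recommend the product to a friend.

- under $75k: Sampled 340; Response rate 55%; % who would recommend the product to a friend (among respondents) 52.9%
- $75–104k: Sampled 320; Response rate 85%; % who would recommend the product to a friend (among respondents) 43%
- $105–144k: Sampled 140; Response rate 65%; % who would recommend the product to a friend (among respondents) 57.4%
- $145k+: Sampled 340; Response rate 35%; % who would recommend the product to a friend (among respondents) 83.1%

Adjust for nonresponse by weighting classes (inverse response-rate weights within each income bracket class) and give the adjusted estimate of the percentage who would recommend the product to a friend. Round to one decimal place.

59.7%

Inverse-response-rate weighting restores each class to its sampled count, so class totals weight by n_sampled:
  under $75k: 340 × 52.9 = 17,986
  $75–104k: 320 × 43 = 13,760
  $105–144k: 140 × 57.4 = 8036
  $145k+: 340 × 83.1 = 28254
Adjusted estimate = 68,036 / 1,140 = 59.6807 → 59.7%.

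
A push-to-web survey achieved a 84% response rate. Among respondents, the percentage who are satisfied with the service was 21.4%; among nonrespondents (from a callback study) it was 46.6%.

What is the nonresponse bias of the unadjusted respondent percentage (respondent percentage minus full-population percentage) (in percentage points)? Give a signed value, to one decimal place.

Nonresponse fraction = 1 − 0.84 = 0.16.
Bias = (nonresponse fraction) × (respondent percentage − nonrespondent percentage)
     = 0.16 × (21.4 − 46.6) = 0.16 × -25.2 = -4.032.

-4.0 percentage points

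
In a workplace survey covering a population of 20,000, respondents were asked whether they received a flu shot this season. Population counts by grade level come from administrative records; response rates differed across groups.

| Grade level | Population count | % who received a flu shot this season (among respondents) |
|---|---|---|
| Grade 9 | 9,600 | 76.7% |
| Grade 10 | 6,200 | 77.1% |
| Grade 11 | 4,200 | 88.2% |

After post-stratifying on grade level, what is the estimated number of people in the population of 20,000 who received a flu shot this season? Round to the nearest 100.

Each cell contributes its population count × the respondent rate:
  Grade 9: 9,600 × 76.7% = 7363.2
  Grade 10: 6,200 × 77.1% = 4780.2
  Grade 11: 4,200 × 88.2% = 3704.4
Estimated total = 15847.8 → 15,800.

15,800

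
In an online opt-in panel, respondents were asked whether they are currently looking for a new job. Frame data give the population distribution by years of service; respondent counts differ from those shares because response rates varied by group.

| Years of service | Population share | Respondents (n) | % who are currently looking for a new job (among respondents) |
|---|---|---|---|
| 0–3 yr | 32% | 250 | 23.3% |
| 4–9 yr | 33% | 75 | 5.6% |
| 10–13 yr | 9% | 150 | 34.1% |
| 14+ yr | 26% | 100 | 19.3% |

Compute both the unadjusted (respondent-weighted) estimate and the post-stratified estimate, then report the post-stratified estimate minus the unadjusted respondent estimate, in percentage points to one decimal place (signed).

Unadjusted (pooled respondent) estimate weights by respondent counts:
  (250/575)×23.3 + (75/575)×5.6 + (150/575)×34.1 + (100/575)×19.3 = 23.113%
Post-stratified estimate weights by population shares:
  0.32×23.3 + 0.33×5.6 + 0.09×34.1 + 0.26×19.3 = 17.391%
Difference = 17.391 − 23.113 = -5.722 pp.

-5.7 percentage points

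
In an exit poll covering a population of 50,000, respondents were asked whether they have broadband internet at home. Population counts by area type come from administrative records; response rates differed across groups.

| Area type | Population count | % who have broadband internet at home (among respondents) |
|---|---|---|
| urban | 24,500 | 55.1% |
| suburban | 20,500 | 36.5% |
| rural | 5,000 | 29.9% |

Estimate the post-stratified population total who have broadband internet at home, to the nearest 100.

Estimated count per cell = population count × respondent percentage:
  urban: 24,500 × 55.1% = 13499.5
  suburban: 20,500 × 36.5% = 7482.5
  rural: 5,000 × 29.9% = 1495
Estimated total = 22,477 → 22,500.

22,500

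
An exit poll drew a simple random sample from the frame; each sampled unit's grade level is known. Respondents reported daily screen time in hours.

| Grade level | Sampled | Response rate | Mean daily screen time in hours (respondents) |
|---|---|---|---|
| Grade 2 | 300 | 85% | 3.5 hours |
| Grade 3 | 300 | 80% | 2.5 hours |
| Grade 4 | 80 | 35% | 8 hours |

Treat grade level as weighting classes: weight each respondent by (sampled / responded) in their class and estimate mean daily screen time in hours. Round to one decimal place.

Inverse-response-rate weighting restores each class to its sampled count, so class totals weight by n_sampled:
  Grade 2: 300 × 3.5 = 1050
  Grade 3: 300 × 2.5 = 750
  Grade 4: 80 × 8 = 640
Adjusted estimate = 2440 / 680 = 3.58824 → 3.6.

3.6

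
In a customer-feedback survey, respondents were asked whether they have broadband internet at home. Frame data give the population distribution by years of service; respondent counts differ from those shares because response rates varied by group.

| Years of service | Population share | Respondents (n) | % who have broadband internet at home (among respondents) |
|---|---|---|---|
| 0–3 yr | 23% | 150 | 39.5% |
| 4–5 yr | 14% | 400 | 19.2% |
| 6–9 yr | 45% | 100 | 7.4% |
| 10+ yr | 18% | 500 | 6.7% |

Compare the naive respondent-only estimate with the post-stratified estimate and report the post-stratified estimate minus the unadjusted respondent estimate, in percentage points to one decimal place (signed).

Naive respondent-only estimate (weights = respondent counts):
  (150/1150)×39.5 + (400/1150)×19.2 + (100/1150)×7.4 + (500/1150)×6.7 = 15.387%
Post-stratifying to population shares instead:
  0.23×39.5 + 0.14×19.2 + 0.45×7.4 + 0.18×6.7 = 16.309%
Difference = 16.309 − 15.387 = 0.922 pp.

+0.9 percentage points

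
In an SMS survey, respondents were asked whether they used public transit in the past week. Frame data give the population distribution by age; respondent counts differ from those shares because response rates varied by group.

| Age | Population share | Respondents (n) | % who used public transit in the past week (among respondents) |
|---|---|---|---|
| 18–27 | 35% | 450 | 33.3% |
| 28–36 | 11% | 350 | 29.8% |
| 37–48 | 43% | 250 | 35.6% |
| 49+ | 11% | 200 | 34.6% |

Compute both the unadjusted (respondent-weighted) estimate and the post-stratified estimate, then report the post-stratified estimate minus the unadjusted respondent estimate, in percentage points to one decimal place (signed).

Without adjustment, the pooled respondent share is:
  (450/1250)×33.3 + (350/1250)×29.8 + (250/1250)×35.6 + (200/1250)×34.6 = 32.988%
Post-stratifying to population shares instead:
  0.35×33.3 + 0.11×29.8 + 0.43×35.6 + 0.11×34.6 = 34.047%
Difference = 34.047 − 32.988 = 1.059 pp.

+1.1 percentage points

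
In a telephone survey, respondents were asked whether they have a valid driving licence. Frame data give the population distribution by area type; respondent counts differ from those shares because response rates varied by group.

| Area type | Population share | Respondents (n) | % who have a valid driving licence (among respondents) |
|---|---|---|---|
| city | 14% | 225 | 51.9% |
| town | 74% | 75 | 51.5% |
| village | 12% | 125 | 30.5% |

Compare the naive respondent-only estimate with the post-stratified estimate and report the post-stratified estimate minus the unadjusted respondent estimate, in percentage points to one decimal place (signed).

+3.5 percentage points

Naive respondent-only estimate (weights = respondent counts):
  (225/425)×51.9 + (75/425)×51.5 + (125/425)×30.5 = 45.5353%
Reweighting by population area type shares:
  0.14×51.9 + 0.74×51.5 + 0.12×30.5 = 49.036%
Difference = 49.036 − 45.5353 = 3.5007 pp.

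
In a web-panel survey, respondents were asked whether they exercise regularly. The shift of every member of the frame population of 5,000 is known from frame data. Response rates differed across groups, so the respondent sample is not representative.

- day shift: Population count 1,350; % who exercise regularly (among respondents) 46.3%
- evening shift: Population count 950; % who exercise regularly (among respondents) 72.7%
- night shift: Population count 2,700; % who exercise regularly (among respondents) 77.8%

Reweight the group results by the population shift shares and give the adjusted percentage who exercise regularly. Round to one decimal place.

Reweight to the known shift distribution:
  day shift: (1,350/5,000) × 46.3 = 12.501
  evening shift: (950/5,000) × 72.7 = 13.813
  night shift: (2,700/5,000) × 77.8 = 42.012
Post-stratified estimate = 68.326 → 68.3%.

68.3%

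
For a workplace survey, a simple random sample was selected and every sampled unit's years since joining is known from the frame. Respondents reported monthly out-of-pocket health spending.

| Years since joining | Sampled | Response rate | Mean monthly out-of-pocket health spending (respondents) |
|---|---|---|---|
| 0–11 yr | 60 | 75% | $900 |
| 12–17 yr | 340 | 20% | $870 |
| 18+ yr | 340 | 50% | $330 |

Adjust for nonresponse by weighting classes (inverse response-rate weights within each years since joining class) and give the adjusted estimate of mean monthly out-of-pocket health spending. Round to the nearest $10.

$620

With weight = n_sampled/n_responded per class, the weighted class total is n_sampled:
  0–11 yr: 60 × 900 = 54,000
  12–17 yr: 340 × 870 = 295,800
  18+ yr: 340 × 330 = 112,200
Adjusted estimate = 462,000 / 740 = 624.324 → $620.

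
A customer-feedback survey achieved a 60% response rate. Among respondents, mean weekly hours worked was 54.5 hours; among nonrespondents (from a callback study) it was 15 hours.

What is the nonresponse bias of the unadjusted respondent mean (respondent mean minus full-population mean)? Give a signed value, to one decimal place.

Nonresponse fraction = 1 − 0.6 = 0.4.
Bias = (nonresponse fraction) × (respondent mean − nonrespondent mean)
     = 0.4 × (54.5 − 15) = 0.4 × 39.5 = 15.8.

+15.8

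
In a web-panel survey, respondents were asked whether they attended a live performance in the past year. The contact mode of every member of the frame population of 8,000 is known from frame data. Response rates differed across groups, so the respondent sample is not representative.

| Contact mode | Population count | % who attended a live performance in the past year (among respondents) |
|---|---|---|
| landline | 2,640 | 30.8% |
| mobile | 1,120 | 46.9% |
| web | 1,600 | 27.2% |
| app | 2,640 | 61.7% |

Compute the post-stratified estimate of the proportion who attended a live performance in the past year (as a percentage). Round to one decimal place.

42.5%

Post-stratification weights by population share, not respondent share:
  landline: (2,640/8,000) × 30.8 = 10.164
  mobile: (1,120/8,000) × 46.9 = 6.566
  web: (1,600/8,000) × 27.2 = 5.44
  app: (2,640/8,000) × 61.7 = 20.361
Post-stratified estimate = 42.531 → 42.5%.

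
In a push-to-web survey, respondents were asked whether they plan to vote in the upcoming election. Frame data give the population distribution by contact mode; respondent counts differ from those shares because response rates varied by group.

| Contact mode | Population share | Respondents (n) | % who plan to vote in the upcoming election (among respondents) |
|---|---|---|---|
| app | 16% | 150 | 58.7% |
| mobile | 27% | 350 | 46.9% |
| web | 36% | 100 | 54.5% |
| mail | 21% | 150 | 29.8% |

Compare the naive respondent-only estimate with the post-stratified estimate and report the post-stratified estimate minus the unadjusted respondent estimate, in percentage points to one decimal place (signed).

+1.1 percentage points

Naive respondent-only estimate (weights = respondent counts):
  (150/750)×58.7 + (350/750)×46.9 + (100/750)×54.5 + (150/750)×29.8 = 46.8533%
Post-stratified estimate weights by population shares:
  0.16×58.7 + 0.27×46.9 + 0.36×54.5 + 0.21×29.8 = 47.933%
Difference = 47.933 − 46.8533 = 1.0797 pp.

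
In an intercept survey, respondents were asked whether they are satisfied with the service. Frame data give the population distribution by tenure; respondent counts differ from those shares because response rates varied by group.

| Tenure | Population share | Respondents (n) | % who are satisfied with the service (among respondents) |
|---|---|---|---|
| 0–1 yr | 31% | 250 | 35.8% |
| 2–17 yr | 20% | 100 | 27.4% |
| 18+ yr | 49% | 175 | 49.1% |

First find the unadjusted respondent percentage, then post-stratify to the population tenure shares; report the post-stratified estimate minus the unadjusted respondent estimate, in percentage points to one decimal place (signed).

Without adjustment, the pooled respondent share is:
  (250/525)×35.8 + (100/525)×27.4 + (175/525)×49.1 = 38.6333%
Reweighting by population tenure shares:
  0.31×35.8 + 0.2×27.4 + 0.49×49.1 = 40.637%
Difference = 40.637 − 38.6333 = 2.0037 pp.

+2.0 percentage points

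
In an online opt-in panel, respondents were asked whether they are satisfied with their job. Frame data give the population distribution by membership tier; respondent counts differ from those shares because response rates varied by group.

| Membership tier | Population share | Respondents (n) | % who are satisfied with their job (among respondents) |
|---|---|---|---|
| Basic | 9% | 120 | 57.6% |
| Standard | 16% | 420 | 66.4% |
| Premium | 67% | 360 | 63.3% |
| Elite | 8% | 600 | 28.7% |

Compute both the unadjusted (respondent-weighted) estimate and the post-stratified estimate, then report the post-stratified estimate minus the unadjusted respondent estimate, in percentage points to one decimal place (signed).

Naive respondent-only estimate (weights = respondent counts):
  (120/1500)×57.6 + (420/1500)×66.4 + (360/1500)×63.3 + (600/1500)×28.7 = 49.872%
Reweighting by population membership tier shares:
  0.09×57.6 + 0.16×66.4 + 0.67×63.3 + 0.08×28.7 = 60.515%
Difference = 60.515 − 49.872 = 10.643 pp.

+10.6 percentage points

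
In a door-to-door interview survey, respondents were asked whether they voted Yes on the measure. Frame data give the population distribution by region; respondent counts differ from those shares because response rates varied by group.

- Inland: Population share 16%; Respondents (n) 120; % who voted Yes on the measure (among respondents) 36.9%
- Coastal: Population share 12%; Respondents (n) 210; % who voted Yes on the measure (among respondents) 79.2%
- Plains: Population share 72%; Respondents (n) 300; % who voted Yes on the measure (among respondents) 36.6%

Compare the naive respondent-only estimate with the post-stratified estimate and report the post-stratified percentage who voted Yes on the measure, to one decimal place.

41.8%

Without adjustment, the pooled respondent share is:
  (120/630)×36.9 + (210/630)×79.2 + (300/630)×36.6 = 50.8571%
Post-stratifying to population shares instead:
  0.16×36.9 + 0.12×79.2 + 0.72×36.6 = 41.76%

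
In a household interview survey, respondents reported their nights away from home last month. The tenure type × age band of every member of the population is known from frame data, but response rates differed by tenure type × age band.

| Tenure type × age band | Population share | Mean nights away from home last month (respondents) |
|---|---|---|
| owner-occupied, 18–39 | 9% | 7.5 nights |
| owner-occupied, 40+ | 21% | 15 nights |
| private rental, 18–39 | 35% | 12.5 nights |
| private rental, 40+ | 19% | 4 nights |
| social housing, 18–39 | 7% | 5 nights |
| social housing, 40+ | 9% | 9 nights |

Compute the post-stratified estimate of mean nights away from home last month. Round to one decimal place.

Weight each group's respondent value by its population share:
  owner-occupied, 18–39: 0.09 × 7.5 = 0.675
  owner-occupied, 40+: 0.21 × 15 = 3.15
  private rental, 18–39: 0.35 × 12.5 = 4.375
  private rental, 40+: 0.19 × 4 = 0.76
  social housing, 18–39: 0.07 × 5 = 0.35
  social housing, 40+: 0.09 × 9 = 0.81
Post-stratified estimate = 10.12 → 10.1.

10.1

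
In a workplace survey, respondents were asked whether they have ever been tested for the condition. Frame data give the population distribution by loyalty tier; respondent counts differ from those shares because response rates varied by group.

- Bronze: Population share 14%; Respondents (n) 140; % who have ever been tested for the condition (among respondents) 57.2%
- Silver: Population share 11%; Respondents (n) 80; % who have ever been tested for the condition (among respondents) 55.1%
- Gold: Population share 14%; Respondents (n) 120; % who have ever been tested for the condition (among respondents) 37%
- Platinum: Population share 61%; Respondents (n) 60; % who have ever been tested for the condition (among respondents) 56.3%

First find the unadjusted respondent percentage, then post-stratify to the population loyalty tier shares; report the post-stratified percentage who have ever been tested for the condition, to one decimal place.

53.6%

Unadjusted (pooled respondent) estimate weights by respondent counts:
  (140/400)×57.2 + (80/400)×55.1 + (120/400)×37 + (60/400)×56.3 = 50.585%
Reweighting by population loyalty tier shares:
  0.14×57.2 + 0.11×55.1 + 0.14×37 + 0.61×56.3 = 53.592%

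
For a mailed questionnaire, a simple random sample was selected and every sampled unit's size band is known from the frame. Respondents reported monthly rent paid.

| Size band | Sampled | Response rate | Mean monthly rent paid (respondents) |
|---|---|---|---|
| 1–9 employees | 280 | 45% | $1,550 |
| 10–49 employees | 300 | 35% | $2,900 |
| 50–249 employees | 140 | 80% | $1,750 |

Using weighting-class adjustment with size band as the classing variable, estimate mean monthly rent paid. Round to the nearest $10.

$2,150

Each respondent's weight = sampled/responded in their class; summing within a class gives n_sampled, so:
  1–9 employees: 280 × 1550 = 434,000
  10–49 employees: 300 × 2900 = 870,000
  50–249 employees: 140 × 1750 = 245,000
Adjusted estimate = 1,549,000 / 720 = 2151.39 → $2,150.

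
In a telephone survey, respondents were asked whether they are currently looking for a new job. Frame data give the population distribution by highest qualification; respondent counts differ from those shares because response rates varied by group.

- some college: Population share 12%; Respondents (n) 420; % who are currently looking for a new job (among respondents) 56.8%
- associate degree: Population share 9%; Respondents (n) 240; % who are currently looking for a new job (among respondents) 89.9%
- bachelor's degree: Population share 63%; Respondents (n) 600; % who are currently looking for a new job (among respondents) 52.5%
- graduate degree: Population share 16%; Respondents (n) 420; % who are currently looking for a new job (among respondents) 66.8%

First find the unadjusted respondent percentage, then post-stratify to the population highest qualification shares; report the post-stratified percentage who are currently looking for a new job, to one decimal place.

Without adjustment, the pooled respondent share is:
  (420/1680)×56.8 + (240/1680)×89.9 + (600/1680)×52.5 + (420/1680)×66.8 = 62.4929%
Reweighting by population highest qualification shares:
  0.12×56.8 + 0.09×89.9 + 0.63×52.5 + 0.16×66.8 = 58.67%

58.7%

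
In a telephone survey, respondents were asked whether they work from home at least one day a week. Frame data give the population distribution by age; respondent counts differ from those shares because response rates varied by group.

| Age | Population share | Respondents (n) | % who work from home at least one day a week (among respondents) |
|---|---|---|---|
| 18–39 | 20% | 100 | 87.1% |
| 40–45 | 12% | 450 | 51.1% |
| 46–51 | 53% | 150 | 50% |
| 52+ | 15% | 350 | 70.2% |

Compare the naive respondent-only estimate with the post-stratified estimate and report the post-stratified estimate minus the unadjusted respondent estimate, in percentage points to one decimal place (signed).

-0.2 percentage points

Unadjusted (pooled respondent) estimate weights by respondent counts:
  (100/1050)×87.1 + (450/1050)×51.1 + (150/1050)×50 + (350/1050)×70.2 = 60.7381%
Reweighting by population age shares:
  0.2×87.1 + 0.12×51.1 + 0.53×50 + 0.15×70.2 = 60.582%
Difference = 60.582 − 60.7381 = -0.1561 pp.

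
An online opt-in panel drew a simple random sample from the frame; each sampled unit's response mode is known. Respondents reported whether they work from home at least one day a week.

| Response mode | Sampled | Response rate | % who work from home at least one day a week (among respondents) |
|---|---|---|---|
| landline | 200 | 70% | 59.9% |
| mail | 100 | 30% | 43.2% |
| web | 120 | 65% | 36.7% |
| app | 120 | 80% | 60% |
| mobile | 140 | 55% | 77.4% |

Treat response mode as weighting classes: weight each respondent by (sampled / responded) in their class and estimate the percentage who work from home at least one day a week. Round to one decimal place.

57.0%

Each respondent's weight = sampled/responded in their class; summing within a class gives n_sampled, so:
  landline: 200 × 59.9 = 11,980
  mail: 100 × 43.2 = 4320
  web: 120 × 36.7 = 4404
  app: 120 × 60 = 7200
  mobile: 140 × 77.4 = 10,836
Adjusted estimate = 38,740 / 680 = 56.9706 → 57.0%.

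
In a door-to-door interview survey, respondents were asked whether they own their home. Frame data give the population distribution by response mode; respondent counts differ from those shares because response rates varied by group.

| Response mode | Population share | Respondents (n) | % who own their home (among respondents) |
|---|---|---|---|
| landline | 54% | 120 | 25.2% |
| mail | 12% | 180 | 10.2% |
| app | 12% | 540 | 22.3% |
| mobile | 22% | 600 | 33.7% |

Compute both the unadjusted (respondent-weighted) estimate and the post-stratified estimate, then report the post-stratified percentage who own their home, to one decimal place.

24.9%

Without adjustment, the pooled respondent share is:
  (120/1440)×25.2 + (180/1440)×10.2 + (540/1440)×22.3 + (600/1440)×33.7 = 25.7792%
Post-stratifying to population shares instead:
  0.54×25.2 + 0.12×10.2 + 0.12×22.3 + 0.22×33.7 = 24.922%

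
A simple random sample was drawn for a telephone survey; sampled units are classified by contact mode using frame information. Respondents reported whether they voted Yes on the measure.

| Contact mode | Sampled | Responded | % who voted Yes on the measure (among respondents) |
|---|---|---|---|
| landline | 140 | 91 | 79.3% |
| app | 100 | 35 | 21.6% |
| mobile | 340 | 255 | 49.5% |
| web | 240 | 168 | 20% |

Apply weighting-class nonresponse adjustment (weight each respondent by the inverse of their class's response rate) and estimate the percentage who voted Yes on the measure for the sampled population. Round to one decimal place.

42.6%

Response rates by class: landline 91/140 = 65%, app 35/100 = 35%, mobile 255/340 = 75%, web 168/240 = 70%.
Each respondent's weight = sampled/responded in their class; summing within a class gives n_sampled, so:
  landline: 140 × 79.3 = 11,102
  app: 100 × 21.6 = 2160
  mobile: 340 × 49.5 = 16,830
  web: 240 × 20 = 4800
Adjusted estimate = 34,892 / 820 = 42.5512 → 42.6%.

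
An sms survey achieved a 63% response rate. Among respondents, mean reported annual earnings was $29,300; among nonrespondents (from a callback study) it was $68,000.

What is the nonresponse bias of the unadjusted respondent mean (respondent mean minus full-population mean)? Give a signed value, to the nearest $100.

-$14,300

Nonresponse fraction = 1 − 0.63 = 0.37.
Bias = (nonresponse fraction) × (respondent mean − nonrespondent mean)
     = 0.37 × (29,300 − 68,000) = 0.37 × -38,700 = -14,319.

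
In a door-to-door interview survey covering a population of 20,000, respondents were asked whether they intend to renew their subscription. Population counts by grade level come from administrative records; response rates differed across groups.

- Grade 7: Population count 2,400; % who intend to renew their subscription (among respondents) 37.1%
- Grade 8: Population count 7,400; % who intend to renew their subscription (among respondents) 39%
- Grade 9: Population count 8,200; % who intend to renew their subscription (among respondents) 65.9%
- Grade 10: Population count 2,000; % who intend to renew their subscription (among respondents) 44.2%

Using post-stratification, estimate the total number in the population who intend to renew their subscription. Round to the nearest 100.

Each cell contributes its population count × the respondent rate:
  Grade 7: 2,400 × 37.1% = 890.4
  Grade 8: 7,400 × 39% = 2886
  Grade 9: 8,200 × 65.9% = 5403.8
  Grade 10: 2,000 × 44.2% = 884
Estimated total = 10064.2 → 10,100.

10,100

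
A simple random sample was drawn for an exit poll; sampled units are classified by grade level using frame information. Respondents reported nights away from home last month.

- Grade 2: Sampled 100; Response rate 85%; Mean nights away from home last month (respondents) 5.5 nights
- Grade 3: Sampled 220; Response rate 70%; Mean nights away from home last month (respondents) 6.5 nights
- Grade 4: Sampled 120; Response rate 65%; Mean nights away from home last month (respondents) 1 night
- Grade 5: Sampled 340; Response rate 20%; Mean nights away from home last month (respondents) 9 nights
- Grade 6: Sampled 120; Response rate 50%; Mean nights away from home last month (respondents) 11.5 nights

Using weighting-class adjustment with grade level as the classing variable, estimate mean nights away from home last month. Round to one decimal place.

Weighting each respondent by the inverse class response rate inflates each class back to its sampled size, so the class weight is n_sampled:
  Grade 2: 100 × 5.5 = 550
  Grade 3: 220 × 6.5 = 1430
  Grade 4: 120 × 1 = 120
  Grade 5: 340 × 9 = 3060
  Grade 6: 120 × 11.5 = 1380
Adjusted estimate = 6540 / 900 = 7.26667 → 7.3.

7.3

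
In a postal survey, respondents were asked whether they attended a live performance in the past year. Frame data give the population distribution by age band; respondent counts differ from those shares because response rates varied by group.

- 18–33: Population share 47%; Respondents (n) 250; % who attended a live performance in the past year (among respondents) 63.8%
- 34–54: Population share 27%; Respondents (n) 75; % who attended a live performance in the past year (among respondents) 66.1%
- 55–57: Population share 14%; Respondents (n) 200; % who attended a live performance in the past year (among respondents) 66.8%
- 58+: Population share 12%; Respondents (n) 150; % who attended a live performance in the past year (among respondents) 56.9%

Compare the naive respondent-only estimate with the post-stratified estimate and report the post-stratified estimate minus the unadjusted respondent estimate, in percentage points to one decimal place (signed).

Naive respondent-only estimate (weights = respondent counts):
  (250/675)×63.8 + (75/675)×66.1 + (200/675)×66.8 + (150/675)×56.9 = 63.4111%
Post-stratifying to population shares instead:
  0.47×63.8 + 0.27×66.1 + 0.14×66.8 + 0.12×56.9 = 64.013%
Difference = 64.013 − 63.4111 = 0.6019 pp.

+0.6 percentage points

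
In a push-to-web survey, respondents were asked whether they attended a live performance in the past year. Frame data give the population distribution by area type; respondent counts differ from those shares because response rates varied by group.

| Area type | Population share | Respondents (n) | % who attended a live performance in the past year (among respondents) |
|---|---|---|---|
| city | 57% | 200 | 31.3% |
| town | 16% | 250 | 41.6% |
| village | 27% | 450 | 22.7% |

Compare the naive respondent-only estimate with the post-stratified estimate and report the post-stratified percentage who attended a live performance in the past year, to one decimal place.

30.6%

Unadjusted (pooled respondent) estimate weights by respondent counts:
  (200/900)×31.3 + (250/900)×41.6 + (450/900)×22.7 = 29.8611%
Post-stratifying to population shares instead:
  0.57×31.3 + 0.16×41.6 + 0.27×22.7 = 30.626%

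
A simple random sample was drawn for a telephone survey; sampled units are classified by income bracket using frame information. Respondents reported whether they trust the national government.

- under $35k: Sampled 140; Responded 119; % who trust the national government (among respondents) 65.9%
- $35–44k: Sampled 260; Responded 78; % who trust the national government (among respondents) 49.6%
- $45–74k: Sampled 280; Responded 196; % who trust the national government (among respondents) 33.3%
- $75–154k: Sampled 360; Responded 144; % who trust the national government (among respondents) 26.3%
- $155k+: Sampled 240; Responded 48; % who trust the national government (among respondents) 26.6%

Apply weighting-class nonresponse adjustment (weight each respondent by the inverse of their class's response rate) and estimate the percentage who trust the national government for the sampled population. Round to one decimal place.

Response rates by class: under $35k 119/140 = 85%, $35–44k 78/260 = 30%, $45–74k 196/280 = 70%, $75–154k 144/360 = 40%, $155k+ 48/240 = 20%.
Weighting each respondent by the inverse class response rate inflates each class back to its sampled size, so the class weight is n_sampled:
  under $35k: 140 × 65.9 = 9226
  $35–44k: 260 × 49.6 = 12,896
  $45–74k: 280 × 33.3 = 9324
  $75–154k: 360 × 26.3 = 9468
  $155k+: 240 × 26.6 = 6384
Adjusted estimate = 47,298 / 1,280 = 36.9516 → 37.0%.

37.0%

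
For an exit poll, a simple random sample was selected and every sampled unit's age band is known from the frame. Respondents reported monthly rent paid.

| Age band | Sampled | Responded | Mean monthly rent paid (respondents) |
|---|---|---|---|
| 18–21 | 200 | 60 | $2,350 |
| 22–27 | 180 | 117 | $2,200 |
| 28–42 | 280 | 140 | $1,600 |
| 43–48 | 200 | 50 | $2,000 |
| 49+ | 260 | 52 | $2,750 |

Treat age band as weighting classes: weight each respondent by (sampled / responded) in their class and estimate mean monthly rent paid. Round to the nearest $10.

Class response rates: 18–21 60/200 = 30%, 22–27 117/180 = 65%, 28–42 140/280 = 50%, 43–48 50/200 = 25%, 49+ 52/260 = 20%.
Inverse-response-rate weighting restores each class to its sampled count, so class totals weight by n_sampled:
  18–21: 200 × 2350 = 470,000
  22–27: 180 × 2200 = 396,000
  28–42: 280 × 1600 = 448,000
  43–48: 200 × 2000 = 400,000
  49+: 260 × 2750 = 715,000
Adjusted estimate = 2,429,000 / 1,120 = 2168.75 → $2,170.

$2,170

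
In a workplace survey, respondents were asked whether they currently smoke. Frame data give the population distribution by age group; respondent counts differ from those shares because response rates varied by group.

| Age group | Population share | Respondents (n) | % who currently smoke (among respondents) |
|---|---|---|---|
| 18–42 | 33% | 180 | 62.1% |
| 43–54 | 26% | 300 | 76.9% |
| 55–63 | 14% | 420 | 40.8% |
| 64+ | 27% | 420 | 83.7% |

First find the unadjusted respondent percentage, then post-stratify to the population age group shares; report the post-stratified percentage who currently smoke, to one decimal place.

68.8%

Without adjustment, the pooled respondent share is:
  (180/1320)×62.1 + (300/1320)×76.9 + (420/1320)×40.8 + (420/1320)×83.7 = 65.5591%
Reweighting by population age group shares:
  0.33×62.1 + 0.26×76.9 + 0.14×40.8 + 0.27×83.7 = 68.798%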